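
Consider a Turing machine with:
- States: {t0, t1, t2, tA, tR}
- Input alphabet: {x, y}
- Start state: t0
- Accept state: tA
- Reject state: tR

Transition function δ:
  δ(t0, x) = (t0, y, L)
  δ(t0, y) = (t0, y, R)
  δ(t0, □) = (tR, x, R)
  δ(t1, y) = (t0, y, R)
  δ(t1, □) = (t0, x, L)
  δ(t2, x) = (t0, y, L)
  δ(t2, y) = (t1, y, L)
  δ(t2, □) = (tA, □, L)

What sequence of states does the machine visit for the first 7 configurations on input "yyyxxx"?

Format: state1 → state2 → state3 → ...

Execution trace:
Initial: [t0]yyyxxx
Step 1: δ(t0, y) = (t0, y, R) → y[t0]yyxxx
Step 2: δ(t0, y) = (t0, y, R) → yy[t0]yxxx
Step 3: δ(t0, y) = (t0, y, R) → yyy[t0]xxx
Step 4: δ(t0, x) = (t0, y, L) → yy[t0]yyxx
Step 5: δ(t0, y) = (t0, y, R) → yyy[t0]yxx
Step 6: δ(t0, y) = (t0, y, R) → yyyy[t0]xx

State sequence: t0 → t0 → t0 → t0 → t0 → t0 → t0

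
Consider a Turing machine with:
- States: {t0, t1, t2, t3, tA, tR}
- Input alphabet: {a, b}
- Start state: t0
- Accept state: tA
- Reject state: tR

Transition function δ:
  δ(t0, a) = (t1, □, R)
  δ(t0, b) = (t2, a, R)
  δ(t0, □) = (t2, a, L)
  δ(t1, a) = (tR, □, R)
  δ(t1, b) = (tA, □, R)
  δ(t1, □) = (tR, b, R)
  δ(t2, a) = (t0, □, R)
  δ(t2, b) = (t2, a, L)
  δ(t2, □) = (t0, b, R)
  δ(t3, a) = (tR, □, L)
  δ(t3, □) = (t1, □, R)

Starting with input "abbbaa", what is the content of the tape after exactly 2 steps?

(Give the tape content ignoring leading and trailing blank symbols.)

Execution trace:
Initial: [t0]abbbaa
Step 1: δ(t0, a) = (t1, □, R) → □[t1]bbbaa
Step 2: δ(t1, b) = (tA, □, R) → □□[tA]bbaa

The machine reaches the accept state tA and halts.

After 2 steps, the tape (ignoring leading/trailing blanks) is: bbaa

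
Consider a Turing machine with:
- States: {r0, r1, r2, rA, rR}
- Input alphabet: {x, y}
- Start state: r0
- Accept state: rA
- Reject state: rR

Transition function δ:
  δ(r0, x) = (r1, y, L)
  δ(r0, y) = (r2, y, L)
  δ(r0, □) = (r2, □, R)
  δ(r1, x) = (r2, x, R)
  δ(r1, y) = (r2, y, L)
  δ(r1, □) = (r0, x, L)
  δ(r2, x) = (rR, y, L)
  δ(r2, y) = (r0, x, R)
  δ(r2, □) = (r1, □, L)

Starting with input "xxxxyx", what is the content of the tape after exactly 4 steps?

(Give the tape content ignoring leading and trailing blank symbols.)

Execution trace:
Initial: [r0]xxxxyx
Step 1: δ(r0, x) = (r1, y, L) → [r1]□yxxxyx
Step 2: δ(r1, □) = (r0, x, L) → [r0]□xyxxxyx
Step 3: δ(r0, □) = (r2, □, R) → □[r2]xyxxxyx
Step 4: δ(r2, x) = (rR, y, L) → [rR]□yyxxxyx

The machine reaches the reject state rR and halts.

After 4 steps, the tape (ignoring leading/trailing blanks) is: yyxxxyx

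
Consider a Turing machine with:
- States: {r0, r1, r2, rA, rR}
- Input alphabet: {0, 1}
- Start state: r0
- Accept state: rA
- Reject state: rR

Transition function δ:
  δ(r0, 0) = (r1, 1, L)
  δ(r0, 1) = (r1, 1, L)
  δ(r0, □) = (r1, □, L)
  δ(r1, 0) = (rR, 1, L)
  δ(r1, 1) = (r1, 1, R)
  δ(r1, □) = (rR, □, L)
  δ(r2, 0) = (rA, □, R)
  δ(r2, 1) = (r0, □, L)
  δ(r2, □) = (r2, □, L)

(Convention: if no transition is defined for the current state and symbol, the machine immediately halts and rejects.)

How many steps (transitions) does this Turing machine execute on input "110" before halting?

Execution trace:
Initial: [r0]110
Step 1: δ(r0, 1) = (r1, 1, L) → [r1]□110
Step 2: δ(r1, □) = (rR, □, L) → [rR]□□110

The machine reaches the reject state rR and halts.

The machine executed 2 steps before halting.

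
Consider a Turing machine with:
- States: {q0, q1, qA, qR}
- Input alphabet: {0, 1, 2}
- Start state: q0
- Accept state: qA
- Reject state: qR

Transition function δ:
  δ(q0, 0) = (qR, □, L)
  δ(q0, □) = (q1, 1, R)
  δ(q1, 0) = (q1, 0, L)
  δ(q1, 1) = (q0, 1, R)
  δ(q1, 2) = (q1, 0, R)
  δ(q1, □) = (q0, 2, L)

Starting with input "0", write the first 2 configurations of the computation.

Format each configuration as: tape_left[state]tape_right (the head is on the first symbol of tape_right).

Transitions applied:
Step 1: δ(q0, 0) = (qR, □, L)

The first 2 configurations are:
[q0]0 ⊢ [qR]□□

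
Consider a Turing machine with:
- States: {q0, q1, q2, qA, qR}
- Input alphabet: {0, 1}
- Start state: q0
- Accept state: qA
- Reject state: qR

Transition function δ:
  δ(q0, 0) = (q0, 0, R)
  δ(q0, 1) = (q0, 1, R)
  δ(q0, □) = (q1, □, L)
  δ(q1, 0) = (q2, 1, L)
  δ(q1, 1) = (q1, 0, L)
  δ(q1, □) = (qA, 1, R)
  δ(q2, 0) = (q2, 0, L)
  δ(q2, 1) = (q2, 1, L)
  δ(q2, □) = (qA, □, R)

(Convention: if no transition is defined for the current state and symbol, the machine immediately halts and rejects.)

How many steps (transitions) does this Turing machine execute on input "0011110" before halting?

Execution trace:
Initial: [q0]0011110
Step 1: δ(q0, 0) = (q0, 0, R) → 0[q0]011110
Step 2: δ(q0, 0) = (q0, 0, R) → 00[q0]11110
Step 3: δ(q0, 1) = (q0, 1, R) → 001[q0]1110
Step 4: δ(q0, 1) = (q0, 1, R) → 0011[q0]110
Step 5: δ(q0, 1) = (q0, 1, R) → 00111[q0]10
Step 6: δ(q0, 1) = (q0, 1, R) → 001111[q0]0
Step 7: δ(q0, 0) = (q0, 0, R) → 0011110[q0]□
Step 8: δ(q0, □) = (q1, □, L) → 001111[q1]0□
Step 9: δ(q1, 0) = (q2, 1, L) → 00111[q2]11□
Step 10: δ(q2, 1) = (q2, 1, L) → 0011[q2]111□
Step 11: δ(q2, 1) = (q2, 1, L) → 001[q2]1111□
Step 12: δ(q2, 1) = (q2, 1, L) → 00[q2]11111□
Step 13: δ(q2, 1) = (q2, 1, L) → 0[q2]011111□
Step 14: δ(q2, 0) = (q2, 0, L) → [q2]0011111□
Step 15: δ(q2, 0) = (q2, 0, L) → [q2]□0011111□
Step 16: δ(q2, □) = (qA, □, R) → □[qA]0011111□

The machine reaches the accept state qA and halts.

The machine executed 16 steps before halting.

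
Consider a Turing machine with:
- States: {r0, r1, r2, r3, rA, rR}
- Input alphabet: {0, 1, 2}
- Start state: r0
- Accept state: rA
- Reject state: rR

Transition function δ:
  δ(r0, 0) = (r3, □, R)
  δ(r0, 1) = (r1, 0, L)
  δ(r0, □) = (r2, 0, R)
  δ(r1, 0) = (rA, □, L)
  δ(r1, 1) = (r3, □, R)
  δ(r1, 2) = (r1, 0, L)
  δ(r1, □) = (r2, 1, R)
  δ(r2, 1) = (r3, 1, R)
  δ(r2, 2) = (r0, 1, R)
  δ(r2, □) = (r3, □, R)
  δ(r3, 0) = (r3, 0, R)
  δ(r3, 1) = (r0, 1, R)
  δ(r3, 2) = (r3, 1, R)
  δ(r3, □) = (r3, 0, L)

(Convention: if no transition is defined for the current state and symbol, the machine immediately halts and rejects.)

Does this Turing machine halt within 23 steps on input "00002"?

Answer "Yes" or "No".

Execution trace:
Initial: [r0]00002
Step 1: δ(r0, 0) = (r3, □, R) → □[r3]0002
Step 2: δ(r3, 0) = (r3, 0, R) → □0[r3]002
Step 3: δ(r3, 0) = (r3, 0, R) → □00[r3]02
Step 4: δ(r3, 0) = (r3, 0, R) → □000[r3]2
Step 5: δ(r3, 2) = (r3, 1, R) → □0001[r3]□
Step 6: δ(r3, □) = (r3, 0, L) → □000[r3]10
Step 7: δ(r3, 1) = (r0, 1, R) → □0001[r0]0
Step 8: δ(r0, 0) = (r3, □, R) → □0001□[r3]□
Step 9: δ(r3, □) = (r3, 0, L) → □0001[r3]□0
Step 10: δ(r3, □) = (r3, 0, L) → □000[r3]100
Step 11: δ(r3, 1) = (r0, 1, R) → □0001[r0]00
Step 12: δ(r0, 0) = (r3, □, R) → □0001□[r3]0
Step 13: δ(r3, 0) = (r3, 0, R) → □0001□0[r3]□
Step 14: δ(r3, □) = (r3, 0, L) → □0001□[r3]00
Step 15: δ(r3, 0) = (r3, 0, R) → □0001□0[r3]0
Step 16: δ(r3, 0) = (r3, 0, R) → □0001□00[r3]□
Step 17: δ(r3, □) = (r3, 0, L) → □0001□0[r3]00
Step 18: δ(r3, 0) = (r3, 0, R) → □0001□00[r3]0
Step 19: δ(r3, 0) = (r3, 0, R) → □0001□000[r3]□
Step 20: δ(r3, □) = (r3, 0, L) → □0001□00[r3]00
Step 21: δ(r3, 0) = (r3, 0, R) → □0001□000[r3]0
Step 22: δ(r3, 0) = (r3, 0, R) → □0001□0000[r3]□
Step 23: δ(r3, □) = (r3, 0, L) → □0001□000[r3]00

The machine has not reached a halting state after 23 steps.
The machine did not halt within the 23-step bound.

Answer: No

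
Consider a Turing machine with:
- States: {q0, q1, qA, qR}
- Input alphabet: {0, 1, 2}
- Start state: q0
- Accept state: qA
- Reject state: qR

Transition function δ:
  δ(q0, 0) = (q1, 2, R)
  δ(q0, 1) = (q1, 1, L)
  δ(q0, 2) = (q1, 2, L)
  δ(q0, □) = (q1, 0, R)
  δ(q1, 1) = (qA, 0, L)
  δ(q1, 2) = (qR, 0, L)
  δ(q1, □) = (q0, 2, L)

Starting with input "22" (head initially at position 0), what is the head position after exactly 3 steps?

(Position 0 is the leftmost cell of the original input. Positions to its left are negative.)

Execution trace (head position shown):
Step 0: [q0]22  (head at position 0)
Step 1: move left → [q1]□22  (head at position -1)
Step 2: move left → [q0]□222  (head at position -2)
Step 3: move right → 0[q1]222  (head at position -1)

After 3 steps, the head is at position -1.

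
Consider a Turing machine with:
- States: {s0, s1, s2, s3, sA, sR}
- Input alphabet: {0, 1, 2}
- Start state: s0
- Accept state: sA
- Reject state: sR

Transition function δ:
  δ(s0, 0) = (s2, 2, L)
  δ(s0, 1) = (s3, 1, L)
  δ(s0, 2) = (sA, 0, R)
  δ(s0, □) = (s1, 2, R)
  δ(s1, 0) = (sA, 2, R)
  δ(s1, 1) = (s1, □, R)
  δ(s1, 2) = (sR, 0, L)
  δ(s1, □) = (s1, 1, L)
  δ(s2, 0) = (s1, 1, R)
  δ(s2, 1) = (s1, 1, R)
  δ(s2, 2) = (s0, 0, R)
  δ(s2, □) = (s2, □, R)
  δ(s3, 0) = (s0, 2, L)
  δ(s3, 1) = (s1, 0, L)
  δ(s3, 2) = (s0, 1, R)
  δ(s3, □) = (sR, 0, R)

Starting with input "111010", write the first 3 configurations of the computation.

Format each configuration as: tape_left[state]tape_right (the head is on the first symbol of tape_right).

Transitions applied:
Step 1: δ(s0, 1) = (s3, 1, L)
Step 2: δ(s3, □) = (sR, 0, R)

The first 3 configurations are:
[s0]111010 ⊢ [s3]□111010 ⊢ 0[sR]111010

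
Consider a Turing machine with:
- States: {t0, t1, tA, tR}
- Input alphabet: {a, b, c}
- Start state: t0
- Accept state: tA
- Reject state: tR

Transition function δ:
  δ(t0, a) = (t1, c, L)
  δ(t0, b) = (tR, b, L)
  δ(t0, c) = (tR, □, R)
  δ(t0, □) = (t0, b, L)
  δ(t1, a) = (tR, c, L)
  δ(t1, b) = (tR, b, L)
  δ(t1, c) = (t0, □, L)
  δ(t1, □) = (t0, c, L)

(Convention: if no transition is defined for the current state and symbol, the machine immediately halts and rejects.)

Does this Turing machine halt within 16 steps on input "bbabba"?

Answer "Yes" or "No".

Execution trace:
Initial: [t0]bbabba
Step 1: δ(t0, b) = (tR, b, L) → [tR]□bbabba

The machine reaches the reject state tR and halts.
The machine halted after 1 step (within the 16-step bound).

Answer: Yes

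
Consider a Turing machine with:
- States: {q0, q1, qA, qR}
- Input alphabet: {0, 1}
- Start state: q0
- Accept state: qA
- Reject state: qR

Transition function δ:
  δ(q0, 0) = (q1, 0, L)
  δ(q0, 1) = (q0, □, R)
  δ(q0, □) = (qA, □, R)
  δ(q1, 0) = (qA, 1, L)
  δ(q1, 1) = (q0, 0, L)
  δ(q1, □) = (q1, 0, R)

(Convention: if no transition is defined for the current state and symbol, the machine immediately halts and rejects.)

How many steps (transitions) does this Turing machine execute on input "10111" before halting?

Execution trace:
Initial: [q0]10111
Step 1: δ(q0, 1) = (q0, □, R) → □[q0]0111
Step 2: δ(q0, 0) = (q1, 0, L) → [q1]□0111
Step 3: δ(q1, □) = (q1, 0, R) → 0[q1]0111
Step 4: δ(q1, 0) = (qA, 1, L) → [qA]01111

The machine reaches the accept state qA and halts.

The machine executed 4 steps before halting.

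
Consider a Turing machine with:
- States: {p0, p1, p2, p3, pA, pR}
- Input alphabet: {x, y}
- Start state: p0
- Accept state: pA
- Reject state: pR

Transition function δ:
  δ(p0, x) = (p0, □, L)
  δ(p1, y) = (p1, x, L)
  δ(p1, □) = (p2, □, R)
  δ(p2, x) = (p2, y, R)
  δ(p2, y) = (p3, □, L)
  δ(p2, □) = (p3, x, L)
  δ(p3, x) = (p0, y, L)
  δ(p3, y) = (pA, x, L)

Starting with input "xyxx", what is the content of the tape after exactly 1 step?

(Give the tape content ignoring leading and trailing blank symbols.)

Execution trace:
Initial: [p0]xyxx
Step 1: δ(p0, x) = (p0, □, L) → [p0]□□yxx

No transition is defined for δ(p0, □). By convention the machine halts and rejects.

After 1 step, the tape (ignoring leading/trailing blanks) is: yxx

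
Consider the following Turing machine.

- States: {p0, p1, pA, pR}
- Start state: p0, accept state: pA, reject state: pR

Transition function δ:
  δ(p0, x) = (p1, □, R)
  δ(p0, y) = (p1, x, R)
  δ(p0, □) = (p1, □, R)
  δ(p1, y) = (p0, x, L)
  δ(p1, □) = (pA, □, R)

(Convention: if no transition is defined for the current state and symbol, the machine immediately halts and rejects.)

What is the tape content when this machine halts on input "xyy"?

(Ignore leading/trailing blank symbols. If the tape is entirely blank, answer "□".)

Execution trace:
Initial: [p0]xyy
Step 1: δ(p0, x) = (p1, □, R) → □[p1]yy
Step 2: δ(p1, y) = (p0, x, L) → [p0]□xy
Step 3: δ(p0, □) = (p1, □, R) → □[p1]xy

No transition is defined for δ(p1, x). By convention the machine halts and rejects.

Final tape (ignoring leading/trailing blanks): xy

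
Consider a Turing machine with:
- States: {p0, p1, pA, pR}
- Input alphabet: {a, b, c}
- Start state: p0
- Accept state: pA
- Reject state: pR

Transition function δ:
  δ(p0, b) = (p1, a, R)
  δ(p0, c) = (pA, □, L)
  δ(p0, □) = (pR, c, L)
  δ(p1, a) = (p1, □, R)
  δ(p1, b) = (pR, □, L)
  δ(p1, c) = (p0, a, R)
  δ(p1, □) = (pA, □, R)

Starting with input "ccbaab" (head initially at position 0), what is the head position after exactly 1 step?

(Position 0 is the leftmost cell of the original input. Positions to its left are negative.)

Execution trace (head position shown):
Step 0: [p0]ccbaab  (head at position 0)
Step 1: move left → [pA]□□cbaab  (head at position -1)

After 1 step, the head is at position -1.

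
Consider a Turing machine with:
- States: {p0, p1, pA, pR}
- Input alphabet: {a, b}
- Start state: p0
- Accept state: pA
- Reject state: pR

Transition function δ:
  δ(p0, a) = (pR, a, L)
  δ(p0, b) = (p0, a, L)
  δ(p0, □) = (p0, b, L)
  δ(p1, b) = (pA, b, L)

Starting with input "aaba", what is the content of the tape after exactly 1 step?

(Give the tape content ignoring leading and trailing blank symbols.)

Execution trace:
Initial: [p0]aaba
Step 1: δ(p0, a) = (pR, a, L) → [pR]□aaba

The machine reaches the reject state pR and halts.

After 1 step, the tape (ignoring leading/trailing blanks) is: aaba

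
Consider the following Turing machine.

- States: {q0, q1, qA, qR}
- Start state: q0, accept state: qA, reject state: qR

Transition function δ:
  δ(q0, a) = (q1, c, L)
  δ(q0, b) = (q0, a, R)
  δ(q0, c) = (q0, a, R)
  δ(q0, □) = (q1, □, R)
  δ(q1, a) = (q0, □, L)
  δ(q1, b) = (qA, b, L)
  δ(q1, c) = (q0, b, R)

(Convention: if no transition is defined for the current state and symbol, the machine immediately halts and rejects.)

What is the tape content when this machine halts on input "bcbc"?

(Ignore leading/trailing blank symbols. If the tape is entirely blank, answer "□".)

Execution trace:
Initial: [q0]bcbc
Step 1: δ(q0, b) = (q0, a, R) → a[q0]cbc
Step 2: δ(q0, c) = (q0, a, R) → aa[q0]bc
Step 3: δ(q0, b) = (q0, a, R) → aaa[q0]c
Step 4: δ(q0, c) = (q0, a, R) → aaaa[q0]□
Step 5: δ(q0, □) = (q1, □, R) → aaaa□[q1]□

No transition is defined for δ(q1, □). By convention the machine halts and rejects.

Final tape (ignoring leading/trailing blanks): aaaa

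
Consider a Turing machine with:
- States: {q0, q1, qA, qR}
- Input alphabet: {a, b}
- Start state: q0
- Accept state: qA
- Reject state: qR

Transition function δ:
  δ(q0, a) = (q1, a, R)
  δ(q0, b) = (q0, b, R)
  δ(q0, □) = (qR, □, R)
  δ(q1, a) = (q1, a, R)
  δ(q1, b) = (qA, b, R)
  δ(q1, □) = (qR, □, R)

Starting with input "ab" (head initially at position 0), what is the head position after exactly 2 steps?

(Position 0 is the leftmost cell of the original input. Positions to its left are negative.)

Execution trace (head position shown):
Step 0: [q0]ab  (head at position 0)
Step 1: move right → a[q1]b  (head at position 1)
Step 2: move right → ab[qA]□  (head at position 2)

After 2 steps, the head is at position 2.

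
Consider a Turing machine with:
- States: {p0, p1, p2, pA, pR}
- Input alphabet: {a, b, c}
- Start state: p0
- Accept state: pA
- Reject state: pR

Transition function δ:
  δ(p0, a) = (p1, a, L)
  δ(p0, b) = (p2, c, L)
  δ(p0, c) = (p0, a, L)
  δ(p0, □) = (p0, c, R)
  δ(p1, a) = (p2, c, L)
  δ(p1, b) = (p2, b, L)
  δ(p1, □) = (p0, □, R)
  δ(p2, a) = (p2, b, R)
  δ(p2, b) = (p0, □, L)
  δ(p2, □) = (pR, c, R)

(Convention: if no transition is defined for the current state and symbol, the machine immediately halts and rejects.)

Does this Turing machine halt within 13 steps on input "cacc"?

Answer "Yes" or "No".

Execution trace:
Initial: [p0]cacc
Step 1: δ(p0, c) = (p0, a, L) → [p0]□aacc
Step 2: δ(p0, □) = (p0, c, R) → c[p0]aacc
Step 3: δ(p0, a) = (p1, a, L) → [p1]caacc

No transition is defined for δ(p1, c). By convention the machine halts and rejects.
The machine halted after 3 steps (within the 13-step bound).

Answer: Yes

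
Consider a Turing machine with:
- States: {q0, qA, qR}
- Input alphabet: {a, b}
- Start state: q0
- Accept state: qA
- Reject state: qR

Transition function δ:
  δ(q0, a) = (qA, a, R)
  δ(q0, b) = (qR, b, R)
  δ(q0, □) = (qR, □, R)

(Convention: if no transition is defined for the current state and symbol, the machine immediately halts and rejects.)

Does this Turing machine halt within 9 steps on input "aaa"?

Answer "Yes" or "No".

Execution trace:
Initial: [q0]aaa
Step 1: δ(q0, a) = (qA, a, R) → a[qA]aa

The machine reaches the accept state qA and halts.
The machine halted after 1 step (within the 9-step bound).

Answer: Yes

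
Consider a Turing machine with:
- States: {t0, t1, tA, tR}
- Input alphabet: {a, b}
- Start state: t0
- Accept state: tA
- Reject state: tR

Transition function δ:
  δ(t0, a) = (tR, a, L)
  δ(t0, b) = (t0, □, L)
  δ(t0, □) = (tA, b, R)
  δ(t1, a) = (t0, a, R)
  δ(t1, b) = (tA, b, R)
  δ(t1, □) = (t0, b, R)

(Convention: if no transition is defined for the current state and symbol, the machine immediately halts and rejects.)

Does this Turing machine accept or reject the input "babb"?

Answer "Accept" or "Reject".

Execution trace:
Initial: [t0]babb
Step 1: δ(t0, b) = (t0, □, L) → [t0]□□abb
Step 2: δ(t0, □) = (tA, b, R) → b[tA]□abb

The machine reaches the accept state tA and halts.

Answer: Accept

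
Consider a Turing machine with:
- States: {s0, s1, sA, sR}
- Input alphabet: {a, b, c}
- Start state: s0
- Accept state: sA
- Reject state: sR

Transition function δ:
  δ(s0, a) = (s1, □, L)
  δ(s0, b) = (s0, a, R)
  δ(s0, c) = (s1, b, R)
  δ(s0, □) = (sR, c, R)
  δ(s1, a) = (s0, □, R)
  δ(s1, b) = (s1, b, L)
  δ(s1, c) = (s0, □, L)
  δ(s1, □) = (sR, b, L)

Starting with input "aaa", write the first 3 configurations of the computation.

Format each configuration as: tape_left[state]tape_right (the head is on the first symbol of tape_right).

Transitions applied:
Step 1: δ(s0, a) = (s1, □, L)
Step 2: δ(s1, □) = (sR, b, L)

The first 3 configurations are:
[s0]aaa ⊢ [s1]□□aa ⊢ [sR]□b□aa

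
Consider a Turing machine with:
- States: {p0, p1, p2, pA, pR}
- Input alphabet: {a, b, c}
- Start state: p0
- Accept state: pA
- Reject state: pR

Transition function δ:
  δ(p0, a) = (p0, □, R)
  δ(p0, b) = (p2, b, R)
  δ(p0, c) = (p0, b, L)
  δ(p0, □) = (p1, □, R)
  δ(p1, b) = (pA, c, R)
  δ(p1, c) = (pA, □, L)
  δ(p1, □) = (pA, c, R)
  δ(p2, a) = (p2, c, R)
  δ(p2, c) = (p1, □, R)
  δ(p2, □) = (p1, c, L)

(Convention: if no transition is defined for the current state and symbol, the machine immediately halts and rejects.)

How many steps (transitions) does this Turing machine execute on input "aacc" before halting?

Execution trace:
Initial: [p0]aacc
Step 1: δ(p0, a) = (p0, □, R) → □[p0]acc
Step 2: δ(p0, a) = (p0, □, R) → □□[p0]cc
Step 3: δ(p0, c) = (p0, b, L) → □[p0]□bc
Step 4: δ(p0, □) = (p1, □, R) → □□[p1]bc
Step 5: δ(p1, b) = (pA, c, R) → □□c[pA]c

The machine reaches the accept state pA and halts.

The machine executed 5 steps before halting.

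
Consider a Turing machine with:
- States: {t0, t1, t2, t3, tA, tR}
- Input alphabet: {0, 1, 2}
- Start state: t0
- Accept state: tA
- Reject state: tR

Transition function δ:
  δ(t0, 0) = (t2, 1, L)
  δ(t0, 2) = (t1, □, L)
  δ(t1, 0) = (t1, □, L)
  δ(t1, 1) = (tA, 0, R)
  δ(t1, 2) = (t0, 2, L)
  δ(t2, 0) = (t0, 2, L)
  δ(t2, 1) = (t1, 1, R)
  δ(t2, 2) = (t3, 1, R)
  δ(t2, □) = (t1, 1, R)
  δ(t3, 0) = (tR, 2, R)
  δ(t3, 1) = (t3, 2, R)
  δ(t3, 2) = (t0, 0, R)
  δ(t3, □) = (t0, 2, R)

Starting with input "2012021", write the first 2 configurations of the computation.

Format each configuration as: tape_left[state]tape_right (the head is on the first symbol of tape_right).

Transitions applied:
Step 1: δ(t0, 2) = (t1, □, L)

The first 2 configurations are:
[t0]2012021 ⊢ [t1]□□012021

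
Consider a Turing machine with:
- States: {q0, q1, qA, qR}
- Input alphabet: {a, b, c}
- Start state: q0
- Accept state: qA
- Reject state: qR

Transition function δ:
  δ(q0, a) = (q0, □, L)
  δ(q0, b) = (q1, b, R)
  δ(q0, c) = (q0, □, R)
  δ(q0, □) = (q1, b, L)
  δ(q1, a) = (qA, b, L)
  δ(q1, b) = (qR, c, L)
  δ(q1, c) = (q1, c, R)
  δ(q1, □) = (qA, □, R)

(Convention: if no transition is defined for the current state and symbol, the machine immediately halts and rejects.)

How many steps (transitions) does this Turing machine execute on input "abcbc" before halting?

Execution trace:
Initial: [q0]abcbc
Step 1: δ(q0, a) = (q0, □, L) → [q0]□□bcbc
Step 2: δ(q0, □) = (q1, b, L) → [q1]□b□bcbc
Step 3: δ(q1, □) = (qA, □, R) → □[qA]b□bcbc

The machine reaches the accept state qA and halts.

The machine executed 3 steps before halting.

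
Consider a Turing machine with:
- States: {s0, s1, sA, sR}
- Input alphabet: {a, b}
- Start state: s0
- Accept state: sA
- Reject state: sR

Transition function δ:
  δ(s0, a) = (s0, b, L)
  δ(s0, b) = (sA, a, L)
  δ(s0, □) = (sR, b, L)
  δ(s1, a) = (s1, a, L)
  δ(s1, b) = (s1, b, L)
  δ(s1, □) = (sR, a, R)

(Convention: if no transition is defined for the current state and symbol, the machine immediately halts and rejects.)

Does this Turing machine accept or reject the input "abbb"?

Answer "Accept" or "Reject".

Execution trace:
Initial: [s0]abbb
Step 1: δ(s0, a) = (s0, b, L) → [s0]□bbbb
Step 2: δ(s0, □) = (sR, b, L) → [sR]□bbbbb

The machine reaches the reject state sR and halts.

Answer: Reject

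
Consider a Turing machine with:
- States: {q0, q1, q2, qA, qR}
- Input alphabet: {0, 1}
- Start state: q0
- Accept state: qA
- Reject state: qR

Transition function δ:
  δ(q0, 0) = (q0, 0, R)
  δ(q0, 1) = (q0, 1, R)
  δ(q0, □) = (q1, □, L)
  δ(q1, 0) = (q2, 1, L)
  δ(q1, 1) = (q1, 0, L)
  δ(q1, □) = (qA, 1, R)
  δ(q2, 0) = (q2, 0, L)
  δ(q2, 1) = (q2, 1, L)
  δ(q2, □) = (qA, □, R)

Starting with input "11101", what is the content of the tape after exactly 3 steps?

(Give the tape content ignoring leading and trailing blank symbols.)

Execution trace:
Initial: [q0]11101
Step 1: δ(q0, 1) = (q0, 1, R) → 1[q0]1101
Step 2: δ(q0, 1) = (q0, 1, R) → 11[q0]101
Step 3: δ(q0, 1) = (q0, 1, R) → 111[q0]01

After 3 steps, the tape (ignoring leading/trailing blanks) is: 11101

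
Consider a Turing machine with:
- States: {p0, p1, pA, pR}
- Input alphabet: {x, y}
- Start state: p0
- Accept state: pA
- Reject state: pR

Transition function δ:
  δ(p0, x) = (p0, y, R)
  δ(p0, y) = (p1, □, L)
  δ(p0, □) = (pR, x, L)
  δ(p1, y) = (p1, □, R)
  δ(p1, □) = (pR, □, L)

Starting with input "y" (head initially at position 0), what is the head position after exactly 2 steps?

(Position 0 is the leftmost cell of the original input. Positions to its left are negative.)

Execution trace (head position shown):
Step 0: [p0]y  (head at position 0)
Step 1: move left → [p1]□□  (head at position -1)
Step 2: move left → [pR]□□□  (head at position -2)

After 2 steps, the head is at position -2.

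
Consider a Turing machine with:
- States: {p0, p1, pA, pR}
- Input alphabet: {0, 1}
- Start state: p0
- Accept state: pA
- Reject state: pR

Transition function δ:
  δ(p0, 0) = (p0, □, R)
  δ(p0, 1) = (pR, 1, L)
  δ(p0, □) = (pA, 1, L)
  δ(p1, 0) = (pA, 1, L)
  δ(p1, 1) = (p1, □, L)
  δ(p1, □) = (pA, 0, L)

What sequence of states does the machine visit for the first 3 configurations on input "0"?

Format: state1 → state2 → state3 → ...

Execution trace:
Initial: [p0]0
Step 1: δ(p0, 0) = (p0, □, R) → □[p0]□
Step 2: δ(p0, □) = (pA, 1, L) → [pA]□1

The machine reaches the accept state pA and halts.

State sequence: p0 → p0 → pA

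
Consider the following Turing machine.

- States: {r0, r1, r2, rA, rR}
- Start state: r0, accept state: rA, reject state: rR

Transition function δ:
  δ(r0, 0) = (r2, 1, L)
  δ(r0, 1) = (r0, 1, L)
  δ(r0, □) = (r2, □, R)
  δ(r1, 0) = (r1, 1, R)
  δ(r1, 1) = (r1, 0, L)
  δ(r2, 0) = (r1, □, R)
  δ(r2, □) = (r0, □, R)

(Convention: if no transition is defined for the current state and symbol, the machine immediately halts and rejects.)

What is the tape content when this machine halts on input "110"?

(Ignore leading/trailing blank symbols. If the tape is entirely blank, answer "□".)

Execution trace:
Initial: [r0]110
Step 1: δ(r0, 1) = (r0, 1, L) → [r0]□110
Step 2: δ(r0, □) = (r2, □, R) → □[r2]110

No transition is defined for δ(r2, 1). By convention the machine halts and rejects.

Final tape (ignoring leading/trailing blanks): 110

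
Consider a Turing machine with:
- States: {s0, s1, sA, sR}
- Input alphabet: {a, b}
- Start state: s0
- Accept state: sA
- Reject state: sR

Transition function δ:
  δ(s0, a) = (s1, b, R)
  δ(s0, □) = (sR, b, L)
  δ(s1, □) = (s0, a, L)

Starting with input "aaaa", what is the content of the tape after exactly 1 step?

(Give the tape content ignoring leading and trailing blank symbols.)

Execution trace:
Initial: [s0]aaaa
Step 1: δ(s0, a) = (s1, b, R) → b[s1]aaa

No transition is defined for δ(s1, a). By convention the machine halts and rejects.

After 1 step, the tape (ignoring leading/trailing blanks) is: baaa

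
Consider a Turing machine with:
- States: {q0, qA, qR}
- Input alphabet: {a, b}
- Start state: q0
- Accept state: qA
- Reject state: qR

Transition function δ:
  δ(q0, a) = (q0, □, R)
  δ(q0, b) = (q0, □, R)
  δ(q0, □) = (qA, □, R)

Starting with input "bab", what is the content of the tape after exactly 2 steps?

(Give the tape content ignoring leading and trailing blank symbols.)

Execution trace:
Initial: [q0]bab
Step 1: δ(q0, b) = (q0, □, R) → □[q0]ab
Step 2: δ(q0, a) = (q0, □, R) → □□[q0]b

After 2 steps, the tape (ignoring leading/trailing blanks) is: b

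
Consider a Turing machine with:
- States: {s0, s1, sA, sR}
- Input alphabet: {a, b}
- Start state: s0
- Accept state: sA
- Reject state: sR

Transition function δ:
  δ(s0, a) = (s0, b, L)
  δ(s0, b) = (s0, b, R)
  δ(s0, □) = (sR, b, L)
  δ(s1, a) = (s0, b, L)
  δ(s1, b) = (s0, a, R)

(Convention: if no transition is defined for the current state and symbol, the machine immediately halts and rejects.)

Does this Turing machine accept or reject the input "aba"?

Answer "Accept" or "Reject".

Execution trace:
Initial: [s0]aba
Step 1: δ(s0, a) = (s0, b, L) → [s0]□bba
Step 2: δ(s0, □) = (sR, b, L) → [sR]□bbba

The machine reaches the reject state sR and halts.

Answer: Reject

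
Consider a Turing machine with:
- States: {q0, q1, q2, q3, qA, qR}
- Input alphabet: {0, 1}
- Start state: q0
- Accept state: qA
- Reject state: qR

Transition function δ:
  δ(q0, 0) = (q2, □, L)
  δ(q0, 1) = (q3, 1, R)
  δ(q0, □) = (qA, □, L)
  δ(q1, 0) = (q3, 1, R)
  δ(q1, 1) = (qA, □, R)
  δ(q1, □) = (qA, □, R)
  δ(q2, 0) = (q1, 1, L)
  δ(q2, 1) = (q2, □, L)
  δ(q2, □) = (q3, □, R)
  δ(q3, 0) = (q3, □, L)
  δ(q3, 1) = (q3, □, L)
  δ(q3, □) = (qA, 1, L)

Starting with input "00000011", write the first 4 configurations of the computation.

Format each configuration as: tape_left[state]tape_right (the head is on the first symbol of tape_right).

Transitions applied:
Step 1: δ(q0, 0) = (q2, □, L)
Step 2: δ(q2, □) = (q3, □, R)
Step 3: δ(q3, □) = (qA, 1, L)

The first 4 configurations are:
[q0]00000011 ⊢ [q2]□□0000011 ⊢ □[q3]□0000011 ⊢ [qA]□10000011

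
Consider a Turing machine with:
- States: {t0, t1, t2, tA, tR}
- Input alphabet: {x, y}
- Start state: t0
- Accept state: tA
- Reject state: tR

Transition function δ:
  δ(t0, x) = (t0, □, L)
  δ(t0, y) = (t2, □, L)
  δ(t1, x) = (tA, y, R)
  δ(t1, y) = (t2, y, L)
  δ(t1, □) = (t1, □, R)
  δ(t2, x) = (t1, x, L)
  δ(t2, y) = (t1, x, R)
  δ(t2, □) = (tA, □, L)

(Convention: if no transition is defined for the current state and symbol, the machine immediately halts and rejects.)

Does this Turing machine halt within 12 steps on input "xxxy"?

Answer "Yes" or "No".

Execution trace:
Initial: [t0]xxxy
Step 1: δ(t0, x) = (t0, □, L) → [t0]□□xxy

No transition is defined for δ(t0, □). By convention the machine halts and rejects.
The machine halted after 1 step (within the 12-step bound).

Answer: Yes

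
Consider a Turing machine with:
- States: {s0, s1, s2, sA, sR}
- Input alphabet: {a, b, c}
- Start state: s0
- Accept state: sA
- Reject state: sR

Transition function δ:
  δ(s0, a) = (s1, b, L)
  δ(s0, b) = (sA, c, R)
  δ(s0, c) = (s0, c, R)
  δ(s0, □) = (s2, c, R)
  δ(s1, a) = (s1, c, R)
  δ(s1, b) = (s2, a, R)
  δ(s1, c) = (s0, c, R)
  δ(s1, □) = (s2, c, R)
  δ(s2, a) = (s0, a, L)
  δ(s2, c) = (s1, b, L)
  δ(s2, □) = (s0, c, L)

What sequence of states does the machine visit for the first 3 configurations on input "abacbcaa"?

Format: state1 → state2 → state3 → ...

Execution trace:
Initial: [s0]abacbcaa
Step 1: δ(s0, a) = (s1, b, L) → [s1]□bbacbcaa
Step 2: δ(s1, □) = (s2, c, R) → c[s2]bbacbcaa

No transition is defined for δ(s2, b). By convention the machine halts and rejects.

State sequence: s0 → s1 → s2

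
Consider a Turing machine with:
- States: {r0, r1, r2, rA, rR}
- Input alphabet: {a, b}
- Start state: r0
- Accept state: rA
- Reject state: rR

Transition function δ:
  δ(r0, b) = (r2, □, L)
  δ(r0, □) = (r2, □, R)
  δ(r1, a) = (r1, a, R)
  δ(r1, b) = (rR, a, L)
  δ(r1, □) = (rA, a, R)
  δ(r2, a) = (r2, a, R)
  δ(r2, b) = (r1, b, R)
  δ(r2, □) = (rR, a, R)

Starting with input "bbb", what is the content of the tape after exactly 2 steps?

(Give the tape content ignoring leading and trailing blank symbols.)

Execution trace:
Initial: [r0]bbb
Step 1: δ(r0, b) = (r2, □, L) → [r2]□□bb
Step 2: δ(r2, □) = (rR, a, R) → a[rR]□bb

The machine reaches the reject state rR and halts.

After 2 steps, the tape (ignoring leading/trailing blanks) is: a□bb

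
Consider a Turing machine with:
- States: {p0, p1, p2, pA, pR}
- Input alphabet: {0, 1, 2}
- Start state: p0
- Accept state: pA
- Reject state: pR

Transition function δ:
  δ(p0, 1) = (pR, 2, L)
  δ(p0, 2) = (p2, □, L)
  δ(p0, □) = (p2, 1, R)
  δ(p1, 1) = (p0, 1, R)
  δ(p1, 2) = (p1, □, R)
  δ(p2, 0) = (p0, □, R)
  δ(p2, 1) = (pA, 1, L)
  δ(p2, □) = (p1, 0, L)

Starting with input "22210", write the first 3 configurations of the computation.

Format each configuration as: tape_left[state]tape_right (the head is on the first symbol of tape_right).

Transitions applied:
Step 1: δ(p0, 2) = (p2, □, L)
Step 2: δ(p2, □) = (p1, 0, L)

The first 3 configurations are:
[p0]22210 ⊢ [p2]□□2210 ⊢ [p1]□0□2210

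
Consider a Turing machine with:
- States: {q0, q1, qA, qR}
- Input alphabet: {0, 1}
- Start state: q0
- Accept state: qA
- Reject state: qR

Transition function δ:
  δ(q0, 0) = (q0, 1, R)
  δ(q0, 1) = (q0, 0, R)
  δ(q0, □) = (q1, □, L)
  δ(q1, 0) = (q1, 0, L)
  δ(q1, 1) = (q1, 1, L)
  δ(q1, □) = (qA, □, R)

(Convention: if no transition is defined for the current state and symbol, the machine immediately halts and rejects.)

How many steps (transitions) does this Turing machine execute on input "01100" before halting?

Execution trace:
Initial: [q0]01100
Step 1: δ(q0, 0) = (q0, 1, R) → 1[q0]1100
Step 2: δ(q0, 1) = (q0, 0, R) → 10[q0]100
Step 3: δ(q0, 1) = (q0, 0, R) → 100[q0]00
Step 4: δ(q0, 0) = (q0, 1, R) → 1001[q0]0
Step 5: δ(q0, 0) = (q0, 1, R) → 10011[q0]□
Step 6: δ(q0, □) = (q1, □, L) → 1001[q1]1□
Step 7: δ(q1, 1) = (q1, 1, L) → 100[q1]11□
Step 8: δ(q1, 1) = (q1, 1, L) → 10[q1]011□
Step 9: δ(q1, 0) = (q1, 0, L) → 1[q1]0011□
Step 10: δ(q1, 0) = (q1, 0, L) → [q1]10011□
Step 11: δ(q1, 1) = (q1, 1, L) → [q1]□10011□
Step 12: δ(q1, □) = (qA, □, R) → □[qA]10011□

The machine reaches the accept state qA and halts.

The machine executed 12 steps before halting.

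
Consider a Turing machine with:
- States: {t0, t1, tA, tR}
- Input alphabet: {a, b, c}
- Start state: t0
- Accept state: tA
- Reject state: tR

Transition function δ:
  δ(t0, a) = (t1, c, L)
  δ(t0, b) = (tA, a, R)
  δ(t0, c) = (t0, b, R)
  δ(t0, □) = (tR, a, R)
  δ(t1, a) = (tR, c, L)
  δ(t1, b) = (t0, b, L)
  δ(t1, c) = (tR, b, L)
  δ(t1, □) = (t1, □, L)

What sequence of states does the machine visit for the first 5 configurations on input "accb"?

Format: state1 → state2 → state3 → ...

Execution trace:
Initial: [t0]accb
Step 1: δ(t0, a) = (t1, c, L) → [t1]□cccb
Step 2: δ(t1, □) = (t1, □, L) → [t1]□□cccb
Step 3: δ(t1, □) = (t1, □, L) → [t1]□□□cccb
Step 4: δ(t1, □) = (t1, □, L) → [t1]□□□□cccb

State sequence: t0 → t1 → t1 → t1 → t1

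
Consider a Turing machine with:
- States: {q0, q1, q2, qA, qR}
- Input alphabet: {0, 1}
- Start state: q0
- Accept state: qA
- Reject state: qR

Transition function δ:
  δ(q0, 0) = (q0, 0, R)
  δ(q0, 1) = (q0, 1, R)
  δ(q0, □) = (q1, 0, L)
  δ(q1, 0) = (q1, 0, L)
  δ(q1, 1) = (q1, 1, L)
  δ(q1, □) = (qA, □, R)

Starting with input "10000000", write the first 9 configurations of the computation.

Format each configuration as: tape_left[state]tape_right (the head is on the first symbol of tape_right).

Transitions applied:
Step 1: δ(q0, 1) = (q0, 1, R)
Step 2: δ(q0, 0) = (q0, 0, R)
Step 3: δ(q0, 0) = (q0, 0, R)
Step 4: δ(q0, 0) = (q0, 0, R)
Step 5: δ(q0, 0) = (q0, 0, R)
Step 6: δ(q0, 0) = (q0, 0, R)
Step 7: δ(q0, 0) = (q0, 0, R)
Step 8: δ(q0, 0) = (q0, 0, R)

The first 9 configurations are:
[q0]10000000 ⊢ 1[q0]0000000 ⊢ 10[q0]000000 ⊢ 100[q0]00000 ⊢ 1000[q0]0000 ⊢ 10000[q0]000 ⊢ 100000[q0]00 ⊢ 1000000[q0]0 ⊢ 10000000[q0]□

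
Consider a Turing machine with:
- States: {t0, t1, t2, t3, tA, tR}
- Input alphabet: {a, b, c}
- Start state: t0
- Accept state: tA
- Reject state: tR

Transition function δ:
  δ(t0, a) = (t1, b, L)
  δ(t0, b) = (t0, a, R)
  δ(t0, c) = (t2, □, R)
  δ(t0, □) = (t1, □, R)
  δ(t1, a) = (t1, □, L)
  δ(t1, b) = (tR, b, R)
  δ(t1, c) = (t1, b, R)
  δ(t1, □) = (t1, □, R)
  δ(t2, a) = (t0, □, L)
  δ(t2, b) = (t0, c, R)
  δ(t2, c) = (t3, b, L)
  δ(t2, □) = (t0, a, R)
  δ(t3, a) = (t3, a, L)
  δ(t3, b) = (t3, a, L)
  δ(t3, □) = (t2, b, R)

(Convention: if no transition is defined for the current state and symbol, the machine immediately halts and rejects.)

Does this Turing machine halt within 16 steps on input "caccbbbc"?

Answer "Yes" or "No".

Execution trace:
Initial: [t0]caccbbbc
Step 1: δ(t0, c) = (t2, □, R) → □[t2]accbbbc
Step 2: δ(t2, a) = (t0, □, L) → [t0]□□ccbbbc
Step 3: δ(t0, □) = (t1, □, R) → □[t1]□ccbbbc
Step 4: δ(t1, □) = (t1, □, R) → □□[t1]ccbbbc
Step 5: δ(t1, c) = (t1, b, R) → □□b[t1]cbbbc
Step 6: δ(t1, c) = (t1, b, R) → □□bb[t1]bbbc
Step 7: δ(t1, b) = (tR, b, R) → □□bbb[tR]bbc

The machine reaches the reject state tR and halts.
The machine halted after 7 steps (within the 16-step bound).

Answer: Yes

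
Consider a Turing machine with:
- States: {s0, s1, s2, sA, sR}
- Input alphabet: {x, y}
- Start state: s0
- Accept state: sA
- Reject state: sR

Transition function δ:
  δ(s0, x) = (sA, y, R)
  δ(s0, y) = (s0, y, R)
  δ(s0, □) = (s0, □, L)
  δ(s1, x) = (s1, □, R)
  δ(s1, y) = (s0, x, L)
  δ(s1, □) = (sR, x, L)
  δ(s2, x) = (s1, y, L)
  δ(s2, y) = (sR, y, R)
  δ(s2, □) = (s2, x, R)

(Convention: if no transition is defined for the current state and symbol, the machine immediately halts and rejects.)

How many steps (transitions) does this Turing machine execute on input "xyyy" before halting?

Execution trace:
Initial: [s0]xyyy
Step 1: δ(s0, x) = (sA, y, R) → y[sA]yyy

The machine reaches the accept state sA and halts.

The machine executed 1 step before halting.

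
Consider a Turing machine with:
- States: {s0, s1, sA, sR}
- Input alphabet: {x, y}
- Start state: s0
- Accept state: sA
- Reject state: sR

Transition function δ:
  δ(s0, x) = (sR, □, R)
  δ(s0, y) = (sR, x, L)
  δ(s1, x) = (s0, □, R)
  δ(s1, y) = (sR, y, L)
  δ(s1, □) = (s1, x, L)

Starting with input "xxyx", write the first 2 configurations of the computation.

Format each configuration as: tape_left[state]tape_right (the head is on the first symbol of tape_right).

Transitions applied:
Step 1: δ(s0, x) = (sR, □, R)

The first 2 configurations are:
[s0]xxyx ⊢ □[sR]xyx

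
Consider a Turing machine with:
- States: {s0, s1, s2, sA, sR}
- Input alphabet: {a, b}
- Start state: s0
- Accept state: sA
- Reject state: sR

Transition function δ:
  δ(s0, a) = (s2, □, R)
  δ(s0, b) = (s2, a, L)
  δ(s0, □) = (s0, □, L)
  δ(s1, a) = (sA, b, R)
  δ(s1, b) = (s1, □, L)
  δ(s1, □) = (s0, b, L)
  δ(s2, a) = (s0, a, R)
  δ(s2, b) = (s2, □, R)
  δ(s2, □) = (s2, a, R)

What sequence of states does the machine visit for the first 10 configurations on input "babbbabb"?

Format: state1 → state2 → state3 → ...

Execution trace:
Initial: [s0]babbbabb
Step 1: δ(s0, b) = (s2, a, L) → [s2]□aabbbabb
Step 2: δ(s2, □) = (s2, a, R) → a[s2]aabbbabb
Step 3: δ(s2, a) = (s0, a, R) → aa[s0]abbbabb
Step 4: δ(s0, a) = (s2, □, R) → aa□[s2]bbbabb
Step 5: δ(s2, b) = (s2, □, R) → aa□□[s2]bbabb
Step 6: δ(s2, b) = (s2, □, R) → aa□□□[s2]babb
Step 7: δ(s2, b) = (s2, □, R) → aa□□□□[s2]abb
Step 8: δ(s2, a) = (s0, a, R) → aa□□□□a[s0]bb
Step 9: δ(s0, b) = (s2, a, L) → aa□□□□[s2]aab

State sequence: s0 → s2 → s2 → s0 → s2 → s2 → s2 → s2 → s0 → s2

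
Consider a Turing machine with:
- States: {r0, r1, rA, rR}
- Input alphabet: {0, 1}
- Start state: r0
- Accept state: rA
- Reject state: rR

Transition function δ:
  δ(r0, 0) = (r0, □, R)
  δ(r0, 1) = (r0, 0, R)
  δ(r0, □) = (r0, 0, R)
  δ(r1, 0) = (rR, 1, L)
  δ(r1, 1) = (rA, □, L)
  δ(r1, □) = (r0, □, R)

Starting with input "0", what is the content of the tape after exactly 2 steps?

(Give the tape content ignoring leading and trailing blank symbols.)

Execution trace:
Initial: [r0]0
Step 1: δ(r0, 0) = (r0, □, R) → □[r0]□
Step 2: δ(r0, □) = (r0, 0, R) → □0[r0]□

After 2 steps, the tape (ignoring leading/trailing blanks) is: 0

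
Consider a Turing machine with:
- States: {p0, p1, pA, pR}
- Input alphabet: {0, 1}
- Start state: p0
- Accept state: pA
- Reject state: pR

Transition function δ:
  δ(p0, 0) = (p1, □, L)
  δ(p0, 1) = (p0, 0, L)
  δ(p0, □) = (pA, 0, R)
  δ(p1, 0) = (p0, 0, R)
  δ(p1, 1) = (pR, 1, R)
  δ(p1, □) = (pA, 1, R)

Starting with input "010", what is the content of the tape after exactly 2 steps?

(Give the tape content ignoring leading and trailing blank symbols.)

Execution trace:
Initial: [p0]010
Step 1: δ(p0, 0) = (p1, □, L) → [p1]□□10
Step 2: δ(p1, □) = (pA, 1, R) → 1[pA]□10

The machine reaches the accept state pA and halts.

After 2 steps, the tape (ignoring leading/trailing blanks) is: 1□10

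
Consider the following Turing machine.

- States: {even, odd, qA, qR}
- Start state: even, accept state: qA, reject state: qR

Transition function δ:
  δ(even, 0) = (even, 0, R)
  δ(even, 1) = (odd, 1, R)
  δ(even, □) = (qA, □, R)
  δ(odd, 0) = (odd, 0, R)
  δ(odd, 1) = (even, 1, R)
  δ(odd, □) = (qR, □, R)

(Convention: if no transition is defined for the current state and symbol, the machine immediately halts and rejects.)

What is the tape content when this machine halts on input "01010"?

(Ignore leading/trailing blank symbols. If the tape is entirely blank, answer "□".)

Execution trace:
Initial: [even]01010
Step 1: δ(even, 0) = (even, 0, R) → 0[even]1010
Step 2: δ(even, 1) = (odd, 1, R) → 01[odd]010
Step 3: δ(odd, 0) = (odd, 0, R) → 010[odd]10
Step 4: δ(odd, 1) = (even, 1, R) → 0101[even]0
Step 5: δ(even, 0) = (even, 0, R) → 01010[even]□
Step 6: δ(even, □) = (qA, □, R) → 01010□[qA]□

The machine reaches the accept state qA and halts.

Final tape (ignoring leading/trailing blanks): 01010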